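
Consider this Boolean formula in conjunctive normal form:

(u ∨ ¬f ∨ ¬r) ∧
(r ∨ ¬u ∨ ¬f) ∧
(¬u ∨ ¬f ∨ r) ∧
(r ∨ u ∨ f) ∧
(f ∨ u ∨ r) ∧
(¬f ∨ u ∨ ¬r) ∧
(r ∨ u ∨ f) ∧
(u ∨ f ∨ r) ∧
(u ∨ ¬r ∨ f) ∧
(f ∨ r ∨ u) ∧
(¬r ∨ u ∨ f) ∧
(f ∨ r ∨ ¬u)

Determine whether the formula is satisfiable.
Yes

Yes, the formula is satisfiable.

One satisfying assignment is: f=True, r=False, u=False

Verification: With this assignment, all 12 clauses evaluate to true.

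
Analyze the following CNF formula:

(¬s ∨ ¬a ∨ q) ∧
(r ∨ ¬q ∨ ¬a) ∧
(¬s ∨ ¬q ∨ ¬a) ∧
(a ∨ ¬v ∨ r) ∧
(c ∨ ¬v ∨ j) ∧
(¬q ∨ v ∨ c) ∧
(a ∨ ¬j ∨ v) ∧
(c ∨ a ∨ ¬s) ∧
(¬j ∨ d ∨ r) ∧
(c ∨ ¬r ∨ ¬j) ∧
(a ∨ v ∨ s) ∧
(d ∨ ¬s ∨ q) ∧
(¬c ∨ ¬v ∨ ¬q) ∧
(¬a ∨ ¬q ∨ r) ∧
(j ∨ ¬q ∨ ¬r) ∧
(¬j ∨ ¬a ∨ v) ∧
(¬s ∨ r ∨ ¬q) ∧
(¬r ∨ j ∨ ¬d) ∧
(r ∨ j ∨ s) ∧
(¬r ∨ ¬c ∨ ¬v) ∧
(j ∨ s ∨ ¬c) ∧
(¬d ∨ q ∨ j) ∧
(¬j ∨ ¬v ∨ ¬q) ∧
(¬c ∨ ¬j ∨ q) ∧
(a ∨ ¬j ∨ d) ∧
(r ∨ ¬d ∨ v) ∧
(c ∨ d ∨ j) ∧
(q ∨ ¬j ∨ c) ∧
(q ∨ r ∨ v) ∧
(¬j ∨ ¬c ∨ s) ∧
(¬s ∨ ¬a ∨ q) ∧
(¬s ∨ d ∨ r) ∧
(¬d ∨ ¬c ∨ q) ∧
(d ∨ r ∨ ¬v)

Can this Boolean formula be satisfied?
No

No, the formula is not satisfiable.

No assignment of truth values to the variables can make all 34 clauses true simultaneously.

The formula is UNSAT (unsatisfiable).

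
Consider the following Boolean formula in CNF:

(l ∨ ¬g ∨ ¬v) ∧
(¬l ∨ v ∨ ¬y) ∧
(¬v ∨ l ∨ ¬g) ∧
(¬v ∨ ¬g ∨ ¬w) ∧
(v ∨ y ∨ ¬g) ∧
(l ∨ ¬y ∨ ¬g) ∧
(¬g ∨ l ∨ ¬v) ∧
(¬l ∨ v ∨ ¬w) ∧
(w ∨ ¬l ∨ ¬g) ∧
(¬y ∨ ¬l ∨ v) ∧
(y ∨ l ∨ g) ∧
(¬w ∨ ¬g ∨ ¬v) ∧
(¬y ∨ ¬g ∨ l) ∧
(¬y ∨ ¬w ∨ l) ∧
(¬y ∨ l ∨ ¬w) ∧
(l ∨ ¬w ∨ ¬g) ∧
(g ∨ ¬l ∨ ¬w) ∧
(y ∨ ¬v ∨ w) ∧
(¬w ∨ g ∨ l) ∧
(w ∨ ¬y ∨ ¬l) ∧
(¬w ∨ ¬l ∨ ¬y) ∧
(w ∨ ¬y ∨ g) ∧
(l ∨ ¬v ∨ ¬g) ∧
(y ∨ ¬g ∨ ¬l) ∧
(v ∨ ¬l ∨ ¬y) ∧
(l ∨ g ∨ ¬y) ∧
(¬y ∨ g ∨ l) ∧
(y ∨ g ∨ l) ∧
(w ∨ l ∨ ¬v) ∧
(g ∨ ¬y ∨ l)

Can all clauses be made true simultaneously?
Yes

Yes, the formula is satisfiable.

One satisfying assignment is: w=False, v=False, g=False, y=False, l=True

Verification: With this assignment, all 30 clauses evaluate to true.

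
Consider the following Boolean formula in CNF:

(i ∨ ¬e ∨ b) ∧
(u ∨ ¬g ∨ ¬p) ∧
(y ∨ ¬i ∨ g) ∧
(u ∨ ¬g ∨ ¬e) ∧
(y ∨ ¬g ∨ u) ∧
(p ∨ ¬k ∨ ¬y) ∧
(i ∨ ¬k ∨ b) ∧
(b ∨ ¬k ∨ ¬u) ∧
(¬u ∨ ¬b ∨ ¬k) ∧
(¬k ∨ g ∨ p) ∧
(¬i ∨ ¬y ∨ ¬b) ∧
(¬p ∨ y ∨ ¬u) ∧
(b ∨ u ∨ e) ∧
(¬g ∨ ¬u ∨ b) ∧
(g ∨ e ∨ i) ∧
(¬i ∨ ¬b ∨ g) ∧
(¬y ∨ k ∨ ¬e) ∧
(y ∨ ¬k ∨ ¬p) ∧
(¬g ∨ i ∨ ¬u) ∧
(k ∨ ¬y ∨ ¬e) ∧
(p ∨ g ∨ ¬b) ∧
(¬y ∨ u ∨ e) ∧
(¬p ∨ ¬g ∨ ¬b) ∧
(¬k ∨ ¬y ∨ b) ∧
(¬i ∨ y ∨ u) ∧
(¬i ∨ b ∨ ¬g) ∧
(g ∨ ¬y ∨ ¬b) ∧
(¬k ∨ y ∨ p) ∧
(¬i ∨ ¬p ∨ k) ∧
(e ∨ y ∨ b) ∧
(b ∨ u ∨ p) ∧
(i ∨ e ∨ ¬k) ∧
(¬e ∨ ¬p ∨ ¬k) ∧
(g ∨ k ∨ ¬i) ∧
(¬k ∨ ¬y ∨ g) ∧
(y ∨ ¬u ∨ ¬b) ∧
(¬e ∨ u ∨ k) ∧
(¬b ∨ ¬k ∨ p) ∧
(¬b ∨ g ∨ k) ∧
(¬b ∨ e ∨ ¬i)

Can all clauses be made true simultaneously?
No

No, the formula is not satisfiable.

No assignment of truth values to the variables can make all 40 clauses true simultaneously.

The formula is UNSAT (unsatisfiable).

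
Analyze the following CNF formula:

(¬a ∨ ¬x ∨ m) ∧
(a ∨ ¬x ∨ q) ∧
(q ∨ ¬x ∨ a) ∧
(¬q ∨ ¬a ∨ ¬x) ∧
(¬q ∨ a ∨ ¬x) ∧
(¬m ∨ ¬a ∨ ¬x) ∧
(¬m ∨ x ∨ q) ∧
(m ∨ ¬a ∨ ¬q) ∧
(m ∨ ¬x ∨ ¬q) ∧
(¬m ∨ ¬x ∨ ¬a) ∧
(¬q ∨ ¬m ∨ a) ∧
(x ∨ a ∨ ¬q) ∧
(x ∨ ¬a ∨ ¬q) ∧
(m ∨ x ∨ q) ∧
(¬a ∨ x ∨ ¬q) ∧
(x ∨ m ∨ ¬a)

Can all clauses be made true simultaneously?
No

No, the formula is not satisfiable.

No assignment of truth values to the variables can make all 16 clauses true simultaneously.

The formula is UNSAT (unsatisfiable).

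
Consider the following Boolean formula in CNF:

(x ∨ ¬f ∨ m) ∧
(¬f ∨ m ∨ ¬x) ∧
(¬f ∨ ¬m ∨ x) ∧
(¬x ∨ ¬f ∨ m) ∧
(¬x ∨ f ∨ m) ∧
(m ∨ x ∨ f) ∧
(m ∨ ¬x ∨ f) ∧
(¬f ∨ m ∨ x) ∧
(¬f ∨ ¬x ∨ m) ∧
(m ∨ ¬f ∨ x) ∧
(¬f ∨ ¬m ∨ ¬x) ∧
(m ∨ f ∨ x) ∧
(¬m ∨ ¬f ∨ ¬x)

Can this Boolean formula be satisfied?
Yes

Yes, the formula is satisfiable.

One satisfying assignment is: m=True, x=True, f=False

Verification: With this assignment, all 13 clauses evaluate to true.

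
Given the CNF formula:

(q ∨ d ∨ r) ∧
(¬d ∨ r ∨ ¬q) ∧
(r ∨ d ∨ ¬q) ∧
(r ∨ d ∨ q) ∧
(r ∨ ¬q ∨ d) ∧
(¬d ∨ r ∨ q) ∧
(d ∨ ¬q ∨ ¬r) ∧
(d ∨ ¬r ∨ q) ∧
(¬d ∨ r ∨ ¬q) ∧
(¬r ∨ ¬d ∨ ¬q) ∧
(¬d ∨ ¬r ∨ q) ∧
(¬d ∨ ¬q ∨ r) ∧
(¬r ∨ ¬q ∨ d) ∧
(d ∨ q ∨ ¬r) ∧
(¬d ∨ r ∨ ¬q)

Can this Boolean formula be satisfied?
No

No, the formula is not satisfiable.

No assignment of truth values to the variables can make all 15 clauses true simultaneously.

The formula is UNSAT (unsatisfiable).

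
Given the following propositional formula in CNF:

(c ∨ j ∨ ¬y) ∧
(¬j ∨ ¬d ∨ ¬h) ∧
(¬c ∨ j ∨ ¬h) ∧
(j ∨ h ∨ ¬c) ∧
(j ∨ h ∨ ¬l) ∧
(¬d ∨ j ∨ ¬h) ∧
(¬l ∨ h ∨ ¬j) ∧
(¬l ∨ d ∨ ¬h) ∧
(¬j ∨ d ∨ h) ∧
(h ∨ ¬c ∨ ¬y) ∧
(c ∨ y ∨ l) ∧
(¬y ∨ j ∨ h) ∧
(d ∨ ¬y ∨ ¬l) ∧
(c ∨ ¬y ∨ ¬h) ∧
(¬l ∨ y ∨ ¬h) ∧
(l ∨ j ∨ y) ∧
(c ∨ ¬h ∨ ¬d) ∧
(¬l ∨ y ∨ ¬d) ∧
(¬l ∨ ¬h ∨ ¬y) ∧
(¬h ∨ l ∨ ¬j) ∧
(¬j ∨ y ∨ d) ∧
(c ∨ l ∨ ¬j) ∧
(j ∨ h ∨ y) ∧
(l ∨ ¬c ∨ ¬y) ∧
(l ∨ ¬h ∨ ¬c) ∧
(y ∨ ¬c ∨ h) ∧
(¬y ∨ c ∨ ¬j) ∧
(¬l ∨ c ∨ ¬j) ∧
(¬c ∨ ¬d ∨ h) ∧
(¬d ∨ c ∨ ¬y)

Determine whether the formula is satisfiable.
No

No, the formula is not satisfiable.

No assignment of truth values to the variables can make all 30 clauses true simultaneously.

The formula is UNSAT (unsatisfiable).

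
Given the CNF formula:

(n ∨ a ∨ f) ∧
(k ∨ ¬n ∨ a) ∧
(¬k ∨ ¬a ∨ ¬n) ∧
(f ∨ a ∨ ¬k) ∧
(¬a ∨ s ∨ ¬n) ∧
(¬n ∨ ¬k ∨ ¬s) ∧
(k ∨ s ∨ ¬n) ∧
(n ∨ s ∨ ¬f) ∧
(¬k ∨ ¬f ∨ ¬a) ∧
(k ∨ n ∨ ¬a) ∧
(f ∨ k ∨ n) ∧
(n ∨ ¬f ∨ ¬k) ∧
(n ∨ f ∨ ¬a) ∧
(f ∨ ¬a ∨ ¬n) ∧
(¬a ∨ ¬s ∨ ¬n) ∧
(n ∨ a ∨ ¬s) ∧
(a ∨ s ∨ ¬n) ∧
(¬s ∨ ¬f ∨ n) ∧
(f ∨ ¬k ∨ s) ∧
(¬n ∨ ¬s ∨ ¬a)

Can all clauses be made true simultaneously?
No

No, the formula is not satisfiable.

No assignment of truth values to the variables can make all 20 clauses true simultaneously.

The formula is UNSAT (unsatisfiable).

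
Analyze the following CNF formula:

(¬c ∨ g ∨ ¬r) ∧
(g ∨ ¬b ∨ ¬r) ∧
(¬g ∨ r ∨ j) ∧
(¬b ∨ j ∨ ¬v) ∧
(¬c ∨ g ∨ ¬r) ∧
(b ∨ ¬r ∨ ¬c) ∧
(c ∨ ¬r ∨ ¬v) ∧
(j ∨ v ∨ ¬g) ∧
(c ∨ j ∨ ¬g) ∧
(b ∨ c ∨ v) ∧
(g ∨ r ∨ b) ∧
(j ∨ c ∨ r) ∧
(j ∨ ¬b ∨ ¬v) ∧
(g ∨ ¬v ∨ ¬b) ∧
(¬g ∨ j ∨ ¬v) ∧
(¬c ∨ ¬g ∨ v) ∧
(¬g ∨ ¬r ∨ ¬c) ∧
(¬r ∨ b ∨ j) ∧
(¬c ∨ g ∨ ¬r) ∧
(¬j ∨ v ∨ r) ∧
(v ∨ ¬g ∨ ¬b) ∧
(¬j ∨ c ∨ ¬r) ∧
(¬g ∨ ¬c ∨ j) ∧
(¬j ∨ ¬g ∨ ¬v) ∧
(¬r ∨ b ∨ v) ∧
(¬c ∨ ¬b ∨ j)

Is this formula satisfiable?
No

No, the formula is not satisfiable.

No assignment of truth values to the variables can make all 26 clauses true simultaneously.

The formula is UNSAT (unsatisfiable).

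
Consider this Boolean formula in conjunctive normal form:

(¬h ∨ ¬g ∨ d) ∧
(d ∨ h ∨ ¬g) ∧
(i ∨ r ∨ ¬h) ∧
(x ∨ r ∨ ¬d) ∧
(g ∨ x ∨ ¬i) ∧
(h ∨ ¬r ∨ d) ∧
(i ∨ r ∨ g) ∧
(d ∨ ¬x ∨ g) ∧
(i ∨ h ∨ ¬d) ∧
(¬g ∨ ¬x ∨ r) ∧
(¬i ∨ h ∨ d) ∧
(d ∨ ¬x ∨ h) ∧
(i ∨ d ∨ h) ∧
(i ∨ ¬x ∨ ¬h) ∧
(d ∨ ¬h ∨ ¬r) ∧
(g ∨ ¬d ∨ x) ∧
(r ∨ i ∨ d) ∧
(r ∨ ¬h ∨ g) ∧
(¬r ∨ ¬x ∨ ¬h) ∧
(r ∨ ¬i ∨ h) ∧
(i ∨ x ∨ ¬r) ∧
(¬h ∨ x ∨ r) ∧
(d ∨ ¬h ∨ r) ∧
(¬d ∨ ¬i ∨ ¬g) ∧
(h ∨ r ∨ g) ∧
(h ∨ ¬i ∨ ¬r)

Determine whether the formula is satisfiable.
No

No, the formula is not satisfiable.

No assignment of truth values to the variables can make all 26 clauses true simultaneously.

The formula is UNSAT (unsatisfiable).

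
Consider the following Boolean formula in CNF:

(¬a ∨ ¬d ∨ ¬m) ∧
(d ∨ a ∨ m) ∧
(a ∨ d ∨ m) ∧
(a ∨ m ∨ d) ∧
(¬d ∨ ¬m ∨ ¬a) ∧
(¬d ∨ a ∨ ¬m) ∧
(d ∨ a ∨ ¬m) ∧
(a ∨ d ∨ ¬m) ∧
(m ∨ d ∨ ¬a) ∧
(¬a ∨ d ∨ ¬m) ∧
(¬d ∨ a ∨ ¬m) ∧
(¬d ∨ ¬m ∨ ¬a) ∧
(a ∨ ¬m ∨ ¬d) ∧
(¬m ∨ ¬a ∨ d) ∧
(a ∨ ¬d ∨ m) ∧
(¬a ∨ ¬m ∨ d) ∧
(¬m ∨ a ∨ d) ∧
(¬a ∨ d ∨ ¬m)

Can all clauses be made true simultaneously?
Yes

Yes, the formula is satisfiable.

One satisfying assignment is: m=False, d=True, a=True

Verification: With this assignment, all 18 clauses evaluate to true.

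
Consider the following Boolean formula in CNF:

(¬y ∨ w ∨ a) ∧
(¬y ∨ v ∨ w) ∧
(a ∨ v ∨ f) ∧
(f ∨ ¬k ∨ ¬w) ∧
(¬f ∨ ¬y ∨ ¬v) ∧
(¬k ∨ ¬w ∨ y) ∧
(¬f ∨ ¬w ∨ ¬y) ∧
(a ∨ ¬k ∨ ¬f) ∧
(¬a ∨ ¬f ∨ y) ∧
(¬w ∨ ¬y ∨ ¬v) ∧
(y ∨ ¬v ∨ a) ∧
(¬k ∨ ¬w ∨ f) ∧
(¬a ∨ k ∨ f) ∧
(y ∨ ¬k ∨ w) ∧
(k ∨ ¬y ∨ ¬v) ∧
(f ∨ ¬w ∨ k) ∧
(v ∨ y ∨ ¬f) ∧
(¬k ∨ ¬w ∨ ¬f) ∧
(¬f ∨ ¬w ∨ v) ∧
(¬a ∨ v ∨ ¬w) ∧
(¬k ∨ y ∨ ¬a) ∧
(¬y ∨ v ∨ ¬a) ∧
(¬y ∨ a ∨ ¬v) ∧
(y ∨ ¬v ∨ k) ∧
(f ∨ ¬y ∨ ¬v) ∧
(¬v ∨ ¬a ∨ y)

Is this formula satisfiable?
No

No, the formula is not satisfiable.

No assignment of truth values to the variables can make all 26 clauses true simultaneously.

The formula is UNSAT (unsatisfiable).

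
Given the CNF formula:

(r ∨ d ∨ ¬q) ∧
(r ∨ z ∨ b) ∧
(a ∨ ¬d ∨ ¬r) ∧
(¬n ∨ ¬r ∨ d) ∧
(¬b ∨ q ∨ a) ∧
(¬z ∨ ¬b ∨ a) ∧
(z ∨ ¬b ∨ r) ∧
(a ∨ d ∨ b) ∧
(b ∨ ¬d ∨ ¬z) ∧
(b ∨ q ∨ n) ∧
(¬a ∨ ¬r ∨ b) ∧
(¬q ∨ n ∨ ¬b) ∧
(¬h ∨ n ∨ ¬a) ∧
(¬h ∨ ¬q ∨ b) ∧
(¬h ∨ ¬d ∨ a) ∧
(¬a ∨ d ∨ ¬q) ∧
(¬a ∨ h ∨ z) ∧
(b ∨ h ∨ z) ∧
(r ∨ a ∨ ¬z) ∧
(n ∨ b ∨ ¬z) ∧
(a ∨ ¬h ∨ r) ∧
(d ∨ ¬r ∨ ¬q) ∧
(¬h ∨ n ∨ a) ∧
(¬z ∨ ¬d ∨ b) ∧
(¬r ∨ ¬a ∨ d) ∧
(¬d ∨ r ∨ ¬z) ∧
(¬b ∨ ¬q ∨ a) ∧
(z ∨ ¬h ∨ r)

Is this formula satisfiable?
Yes

Yes, the formula is satisfiable.

One satisfying assignment is: h=True, z=False, q=False, d=True, n=True, b=True, r=True, a=True

Verification: With this assignment, all 28 clauses evaluate to true.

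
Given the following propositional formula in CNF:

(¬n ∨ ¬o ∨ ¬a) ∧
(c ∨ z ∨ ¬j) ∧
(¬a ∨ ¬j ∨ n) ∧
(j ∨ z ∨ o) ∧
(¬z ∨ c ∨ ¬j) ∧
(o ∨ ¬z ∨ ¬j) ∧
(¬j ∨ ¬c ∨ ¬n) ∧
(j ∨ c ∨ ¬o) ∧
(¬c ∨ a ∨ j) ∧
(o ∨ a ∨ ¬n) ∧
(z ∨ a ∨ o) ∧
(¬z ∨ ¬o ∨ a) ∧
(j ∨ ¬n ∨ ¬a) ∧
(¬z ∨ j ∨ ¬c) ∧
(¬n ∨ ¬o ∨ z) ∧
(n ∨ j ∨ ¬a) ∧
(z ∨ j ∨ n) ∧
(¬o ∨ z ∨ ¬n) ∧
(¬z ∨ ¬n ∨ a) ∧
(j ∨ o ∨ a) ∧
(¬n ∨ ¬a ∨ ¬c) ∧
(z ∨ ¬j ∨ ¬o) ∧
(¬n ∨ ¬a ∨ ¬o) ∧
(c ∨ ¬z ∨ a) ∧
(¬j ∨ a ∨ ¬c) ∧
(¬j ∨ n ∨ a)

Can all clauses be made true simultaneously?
No

No, the formula is not satisfiable.

No assignment of truth values to the variables can make all 26 clauses true simultaneously.

The formula is UNSAT (unsatisfiable).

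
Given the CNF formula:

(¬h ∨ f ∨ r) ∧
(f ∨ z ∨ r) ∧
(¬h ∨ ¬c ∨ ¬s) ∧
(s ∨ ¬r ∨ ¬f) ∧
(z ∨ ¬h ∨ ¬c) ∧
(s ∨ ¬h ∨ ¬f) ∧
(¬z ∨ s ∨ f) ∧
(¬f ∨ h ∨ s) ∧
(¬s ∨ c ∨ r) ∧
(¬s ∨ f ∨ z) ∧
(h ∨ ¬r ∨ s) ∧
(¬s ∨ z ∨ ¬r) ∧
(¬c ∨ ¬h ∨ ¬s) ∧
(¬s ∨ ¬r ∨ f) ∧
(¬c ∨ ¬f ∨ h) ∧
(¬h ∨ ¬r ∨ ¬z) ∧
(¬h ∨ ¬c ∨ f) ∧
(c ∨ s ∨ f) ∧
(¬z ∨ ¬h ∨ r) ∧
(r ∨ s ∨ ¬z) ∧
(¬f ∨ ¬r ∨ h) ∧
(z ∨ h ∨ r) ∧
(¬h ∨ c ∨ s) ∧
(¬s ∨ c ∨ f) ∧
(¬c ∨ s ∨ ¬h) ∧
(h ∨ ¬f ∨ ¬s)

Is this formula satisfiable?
Yes

Yes, the formula is satisfiable.

One satisfying assignment is: c=True, z=True, r=False, f=False, s=True, h=False

Verification: With this assignment, all 26 clauses evaluate to true.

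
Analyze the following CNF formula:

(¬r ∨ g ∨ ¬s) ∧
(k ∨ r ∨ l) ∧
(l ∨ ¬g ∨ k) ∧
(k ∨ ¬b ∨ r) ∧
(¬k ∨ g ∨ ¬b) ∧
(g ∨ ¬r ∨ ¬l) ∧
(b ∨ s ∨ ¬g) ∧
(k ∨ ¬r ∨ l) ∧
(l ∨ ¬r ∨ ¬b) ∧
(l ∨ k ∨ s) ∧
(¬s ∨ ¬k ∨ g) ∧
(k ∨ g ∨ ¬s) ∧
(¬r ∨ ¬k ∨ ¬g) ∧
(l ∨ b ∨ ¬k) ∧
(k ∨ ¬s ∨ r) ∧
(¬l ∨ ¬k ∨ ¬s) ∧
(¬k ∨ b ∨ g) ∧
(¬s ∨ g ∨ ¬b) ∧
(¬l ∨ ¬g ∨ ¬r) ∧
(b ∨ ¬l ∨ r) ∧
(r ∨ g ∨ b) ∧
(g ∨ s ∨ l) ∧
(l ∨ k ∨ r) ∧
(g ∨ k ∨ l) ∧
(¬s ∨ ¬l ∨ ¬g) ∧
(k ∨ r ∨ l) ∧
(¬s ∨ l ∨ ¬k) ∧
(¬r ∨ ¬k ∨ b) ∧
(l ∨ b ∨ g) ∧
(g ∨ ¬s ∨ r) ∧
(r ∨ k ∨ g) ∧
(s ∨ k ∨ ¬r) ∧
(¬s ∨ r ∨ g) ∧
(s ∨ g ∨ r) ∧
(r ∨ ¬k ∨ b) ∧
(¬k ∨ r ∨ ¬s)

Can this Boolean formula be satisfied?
Yes

Yes, the formula is satisfiable.

One satisfying assignment is: r=False, b=True, l=False, s=False, k=True, g=True

Verification: With this assignment, all 36 clauses evaluate to true.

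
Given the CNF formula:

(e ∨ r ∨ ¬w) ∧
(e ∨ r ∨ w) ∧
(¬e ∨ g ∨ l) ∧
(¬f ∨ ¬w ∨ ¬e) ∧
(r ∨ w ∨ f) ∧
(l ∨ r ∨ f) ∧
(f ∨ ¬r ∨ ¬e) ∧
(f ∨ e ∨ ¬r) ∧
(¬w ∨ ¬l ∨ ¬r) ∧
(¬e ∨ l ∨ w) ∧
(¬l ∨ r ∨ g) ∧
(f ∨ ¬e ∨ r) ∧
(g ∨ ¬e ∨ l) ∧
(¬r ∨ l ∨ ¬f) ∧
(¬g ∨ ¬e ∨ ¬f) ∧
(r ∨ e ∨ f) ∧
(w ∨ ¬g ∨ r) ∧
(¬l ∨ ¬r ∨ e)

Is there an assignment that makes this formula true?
Yes

Yes, the formula is satisfiable.

One satisfying assignment is: w=False, g=False, f=True, e=True, r=True, l=True

Verification: With this assignment, all 18 clauses evaluate to true.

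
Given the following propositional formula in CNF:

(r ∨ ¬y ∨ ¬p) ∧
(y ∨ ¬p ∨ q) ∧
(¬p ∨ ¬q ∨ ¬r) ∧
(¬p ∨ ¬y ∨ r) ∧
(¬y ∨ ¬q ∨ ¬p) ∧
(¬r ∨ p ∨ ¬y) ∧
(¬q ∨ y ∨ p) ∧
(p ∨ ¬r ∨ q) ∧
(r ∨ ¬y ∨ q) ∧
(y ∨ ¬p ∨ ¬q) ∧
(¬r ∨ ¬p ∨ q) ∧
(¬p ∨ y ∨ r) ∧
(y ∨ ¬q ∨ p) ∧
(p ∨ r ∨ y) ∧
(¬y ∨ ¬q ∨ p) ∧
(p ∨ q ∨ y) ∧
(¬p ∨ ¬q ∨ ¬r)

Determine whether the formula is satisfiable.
No

No, the formula is not satisfiable.

No assignment of truth values to the variables can make all 17 clauses true simultaneously.

The formula is UNSAT (unsatisfiable).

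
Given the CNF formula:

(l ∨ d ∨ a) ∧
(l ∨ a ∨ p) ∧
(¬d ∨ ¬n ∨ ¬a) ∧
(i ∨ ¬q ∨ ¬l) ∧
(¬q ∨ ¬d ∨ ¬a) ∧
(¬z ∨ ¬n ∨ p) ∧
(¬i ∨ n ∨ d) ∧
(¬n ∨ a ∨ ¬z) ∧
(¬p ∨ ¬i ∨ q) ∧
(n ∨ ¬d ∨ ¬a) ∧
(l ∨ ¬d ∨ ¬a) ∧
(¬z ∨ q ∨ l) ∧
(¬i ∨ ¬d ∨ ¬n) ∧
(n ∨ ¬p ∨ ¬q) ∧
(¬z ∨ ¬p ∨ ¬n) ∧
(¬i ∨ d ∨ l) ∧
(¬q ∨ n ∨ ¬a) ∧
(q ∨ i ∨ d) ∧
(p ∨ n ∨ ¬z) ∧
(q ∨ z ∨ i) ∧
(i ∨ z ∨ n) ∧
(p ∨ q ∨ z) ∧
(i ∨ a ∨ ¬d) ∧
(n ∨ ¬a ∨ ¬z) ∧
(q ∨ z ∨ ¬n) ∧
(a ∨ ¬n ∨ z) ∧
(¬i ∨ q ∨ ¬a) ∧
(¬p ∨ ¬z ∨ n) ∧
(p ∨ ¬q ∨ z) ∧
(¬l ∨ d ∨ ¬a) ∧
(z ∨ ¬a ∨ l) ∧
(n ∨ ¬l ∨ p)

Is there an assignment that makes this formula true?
No

No, the formula is not satisfiable.

No assignment of truth values to the variables can make all 32 clauses true simultaneously.

The formula is UNSAT (unsatisfiable).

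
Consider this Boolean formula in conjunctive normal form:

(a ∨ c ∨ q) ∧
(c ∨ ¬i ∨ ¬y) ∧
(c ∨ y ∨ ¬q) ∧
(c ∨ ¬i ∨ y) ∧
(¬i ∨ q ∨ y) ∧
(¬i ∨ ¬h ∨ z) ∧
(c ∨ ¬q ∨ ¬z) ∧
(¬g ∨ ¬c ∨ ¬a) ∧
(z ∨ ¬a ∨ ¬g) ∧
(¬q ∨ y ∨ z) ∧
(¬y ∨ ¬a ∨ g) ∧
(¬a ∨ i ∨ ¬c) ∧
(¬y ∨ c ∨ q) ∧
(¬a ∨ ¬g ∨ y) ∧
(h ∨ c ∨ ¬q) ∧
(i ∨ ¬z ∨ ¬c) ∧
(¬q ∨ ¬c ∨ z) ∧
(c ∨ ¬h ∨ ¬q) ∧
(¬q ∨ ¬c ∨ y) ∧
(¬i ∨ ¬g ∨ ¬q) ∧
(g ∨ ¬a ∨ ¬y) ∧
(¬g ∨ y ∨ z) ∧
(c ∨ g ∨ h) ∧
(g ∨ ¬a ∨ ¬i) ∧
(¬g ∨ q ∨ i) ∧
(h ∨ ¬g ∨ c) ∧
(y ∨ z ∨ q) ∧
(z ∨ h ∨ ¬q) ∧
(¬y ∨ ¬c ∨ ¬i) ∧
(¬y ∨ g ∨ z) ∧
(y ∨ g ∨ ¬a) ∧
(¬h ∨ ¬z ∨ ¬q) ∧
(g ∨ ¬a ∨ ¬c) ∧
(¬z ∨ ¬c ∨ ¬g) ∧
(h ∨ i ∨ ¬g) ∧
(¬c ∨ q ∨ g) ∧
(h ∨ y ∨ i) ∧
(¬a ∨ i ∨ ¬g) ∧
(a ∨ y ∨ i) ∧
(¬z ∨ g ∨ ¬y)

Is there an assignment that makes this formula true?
No

No, the formula is not satisfiable.

No assignment of truth values to the variables can make all 40 clauses true simultaneously.

The formula is UNSAT (unsatisfiable).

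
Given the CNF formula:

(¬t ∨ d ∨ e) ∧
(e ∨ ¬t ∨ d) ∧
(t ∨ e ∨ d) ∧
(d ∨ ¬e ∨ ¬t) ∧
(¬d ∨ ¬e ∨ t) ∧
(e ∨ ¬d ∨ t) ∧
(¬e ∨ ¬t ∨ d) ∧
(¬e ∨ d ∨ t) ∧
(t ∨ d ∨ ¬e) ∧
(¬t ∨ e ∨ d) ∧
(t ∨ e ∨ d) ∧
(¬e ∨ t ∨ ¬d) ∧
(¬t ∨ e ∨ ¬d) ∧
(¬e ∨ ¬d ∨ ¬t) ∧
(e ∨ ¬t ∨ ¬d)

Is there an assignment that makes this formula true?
No

No, the formula is not satisfiable.

No assignment of truth values to the variables can make all 15 clauses true simultaneously.

The formula is UNSAT (unsatisfiable).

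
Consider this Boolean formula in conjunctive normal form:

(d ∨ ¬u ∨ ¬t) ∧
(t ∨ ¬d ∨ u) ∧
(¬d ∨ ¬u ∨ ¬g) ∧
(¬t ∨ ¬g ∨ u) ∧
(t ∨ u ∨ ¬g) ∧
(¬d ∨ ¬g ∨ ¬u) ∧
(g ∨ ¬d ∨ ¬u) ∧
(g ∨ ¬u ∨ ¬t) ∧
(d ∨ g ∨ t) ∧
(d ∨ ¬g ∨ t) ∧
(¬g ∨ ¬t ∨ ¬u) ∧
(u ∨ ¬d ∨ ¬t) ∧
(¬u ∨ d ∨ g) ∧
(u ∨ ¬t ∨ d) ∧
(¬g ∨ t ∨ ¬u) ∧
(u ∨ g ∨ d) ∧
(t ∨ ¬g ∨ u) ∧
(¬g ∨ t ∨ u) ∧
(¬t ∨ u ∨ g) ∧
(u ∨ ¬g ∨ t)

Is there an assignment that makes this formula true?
No

No, the formula is not satisfiable.

No assignment of truth values to the variables can make all 20 clauses true simultaneously.

The formula is UNSAT (unsatisfiable).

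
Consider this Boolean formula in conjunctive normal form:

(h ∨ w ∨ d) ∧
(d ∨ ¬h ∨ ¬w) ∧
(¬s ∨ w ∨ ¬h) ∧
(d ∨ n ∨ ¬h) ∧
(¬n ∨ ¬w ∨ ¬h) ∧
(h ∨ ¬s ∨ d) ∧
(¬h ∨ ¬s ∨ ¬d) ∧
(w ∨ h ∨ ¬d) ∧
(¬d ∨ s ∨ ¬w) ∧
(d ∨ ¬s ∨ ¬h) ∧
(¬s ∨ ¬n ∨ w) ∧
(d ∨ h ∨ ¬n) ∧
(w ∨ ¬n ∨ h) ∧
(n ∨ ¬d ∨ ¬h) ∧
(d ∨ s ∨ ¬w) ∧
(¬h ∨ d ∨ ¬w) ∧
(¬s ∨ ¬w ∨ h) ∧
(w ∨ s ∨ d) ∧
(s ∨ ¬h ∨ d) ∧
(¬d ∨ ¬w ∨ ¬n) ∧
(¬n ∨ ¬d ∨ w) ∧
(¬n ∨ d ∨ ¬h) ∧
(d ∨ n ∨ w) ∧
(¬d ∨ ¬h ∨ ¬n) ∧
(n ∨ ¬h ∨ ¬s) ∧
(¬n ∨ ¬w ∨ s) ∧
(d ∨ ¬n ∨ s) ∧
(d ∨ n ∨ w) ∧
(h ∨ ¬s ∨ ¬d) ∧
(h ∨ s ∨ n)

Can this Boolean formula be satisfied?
No

No, the formula is not satisfiable.

No assignment of truth values to the variables can make all 30 clauses true simultaneously.

The formula is UNSAT (unsatisfiable).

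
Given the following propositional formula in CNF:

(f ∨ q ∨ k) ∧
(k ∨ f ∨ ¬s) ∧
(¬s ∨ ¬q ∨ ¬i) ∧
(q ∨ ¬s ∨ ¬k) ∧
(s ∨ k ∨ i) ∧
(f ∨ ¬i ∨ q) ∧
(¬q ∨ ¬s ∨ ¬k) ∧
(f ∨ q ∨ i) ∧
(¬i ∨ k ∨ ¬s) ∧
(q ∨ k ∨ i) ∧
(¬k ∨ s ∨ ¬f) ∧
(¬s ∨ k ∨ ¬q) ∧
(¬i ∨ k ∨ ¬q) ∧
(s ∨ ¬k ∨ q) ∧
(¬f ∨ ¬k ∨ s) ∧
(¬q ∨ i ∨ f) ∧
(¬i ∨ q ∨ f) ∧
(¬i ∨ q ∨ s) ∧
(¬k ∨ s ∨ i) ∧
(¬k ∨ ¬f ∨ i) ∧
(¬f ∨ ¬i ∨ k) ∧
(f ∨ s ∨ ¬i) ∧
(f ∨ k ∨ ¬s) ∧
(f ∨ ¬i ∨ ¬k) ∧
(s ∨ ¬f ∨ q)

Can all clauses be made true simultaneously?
No

No, the formula is not satisfiable.

No assignment of truth values to the variables can make all 25 clauses true simultaneously.

The formula is UNSAT (unsatisfiable).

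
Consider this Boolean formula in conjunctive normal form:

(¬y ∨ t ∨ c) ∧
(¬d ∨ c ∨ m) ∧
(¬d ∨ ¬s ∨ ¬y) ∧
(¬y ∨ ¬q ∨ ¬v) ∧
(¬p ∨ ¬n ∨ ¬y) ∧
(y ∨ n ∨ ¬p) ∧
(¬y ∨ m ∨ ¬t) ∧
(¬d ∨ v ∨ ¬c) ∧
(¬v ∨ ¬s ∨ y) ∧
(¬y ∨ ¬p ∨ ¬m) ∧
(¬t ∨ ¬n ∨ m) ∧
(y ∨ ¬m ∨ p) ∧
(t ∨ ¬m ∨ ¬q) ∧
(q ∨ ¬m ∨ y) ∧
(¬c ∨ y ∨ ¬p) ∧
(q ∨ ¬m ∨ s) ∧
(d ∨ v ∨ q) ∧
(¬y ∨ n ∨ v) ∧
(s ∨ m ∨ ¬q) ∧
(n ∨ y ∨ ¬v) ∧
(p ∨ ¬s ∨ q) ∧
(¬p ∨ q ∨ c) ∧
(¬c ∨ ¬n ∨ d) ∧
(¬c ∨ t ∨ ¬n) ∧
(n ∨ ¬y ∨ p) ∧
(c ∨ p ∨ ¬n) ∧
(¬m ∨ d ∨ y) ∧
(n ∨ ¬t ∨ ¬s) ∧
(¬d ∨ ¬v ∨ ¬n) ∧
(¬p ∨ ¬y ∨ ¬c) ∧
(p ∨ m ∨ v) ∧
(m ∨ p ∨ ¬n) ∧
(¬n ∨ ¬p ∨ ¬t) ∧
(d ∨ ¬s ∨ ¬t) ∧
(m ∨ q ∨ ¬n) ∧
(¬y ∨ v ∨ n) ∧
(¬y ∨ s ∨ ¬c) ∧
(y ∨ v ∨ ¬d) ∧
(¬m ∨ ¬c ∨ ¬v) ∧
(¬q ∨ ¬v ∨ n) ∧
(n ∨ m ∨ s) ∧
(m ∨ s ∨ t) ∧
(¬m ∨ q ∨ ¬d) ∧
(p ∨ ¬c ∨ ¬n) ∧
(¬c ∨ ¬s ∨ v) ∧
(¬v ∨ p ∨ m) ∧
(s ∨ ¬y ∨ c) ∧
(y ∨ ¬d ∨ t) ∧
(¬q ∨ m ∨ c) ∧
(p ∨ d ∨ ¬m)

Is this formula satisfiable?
No

No, the formula is not satisfiable.

No assignment of truth values to the variables can make all 50 clauses true simultaneously.

The formula is UNSAT (unsatisfiable).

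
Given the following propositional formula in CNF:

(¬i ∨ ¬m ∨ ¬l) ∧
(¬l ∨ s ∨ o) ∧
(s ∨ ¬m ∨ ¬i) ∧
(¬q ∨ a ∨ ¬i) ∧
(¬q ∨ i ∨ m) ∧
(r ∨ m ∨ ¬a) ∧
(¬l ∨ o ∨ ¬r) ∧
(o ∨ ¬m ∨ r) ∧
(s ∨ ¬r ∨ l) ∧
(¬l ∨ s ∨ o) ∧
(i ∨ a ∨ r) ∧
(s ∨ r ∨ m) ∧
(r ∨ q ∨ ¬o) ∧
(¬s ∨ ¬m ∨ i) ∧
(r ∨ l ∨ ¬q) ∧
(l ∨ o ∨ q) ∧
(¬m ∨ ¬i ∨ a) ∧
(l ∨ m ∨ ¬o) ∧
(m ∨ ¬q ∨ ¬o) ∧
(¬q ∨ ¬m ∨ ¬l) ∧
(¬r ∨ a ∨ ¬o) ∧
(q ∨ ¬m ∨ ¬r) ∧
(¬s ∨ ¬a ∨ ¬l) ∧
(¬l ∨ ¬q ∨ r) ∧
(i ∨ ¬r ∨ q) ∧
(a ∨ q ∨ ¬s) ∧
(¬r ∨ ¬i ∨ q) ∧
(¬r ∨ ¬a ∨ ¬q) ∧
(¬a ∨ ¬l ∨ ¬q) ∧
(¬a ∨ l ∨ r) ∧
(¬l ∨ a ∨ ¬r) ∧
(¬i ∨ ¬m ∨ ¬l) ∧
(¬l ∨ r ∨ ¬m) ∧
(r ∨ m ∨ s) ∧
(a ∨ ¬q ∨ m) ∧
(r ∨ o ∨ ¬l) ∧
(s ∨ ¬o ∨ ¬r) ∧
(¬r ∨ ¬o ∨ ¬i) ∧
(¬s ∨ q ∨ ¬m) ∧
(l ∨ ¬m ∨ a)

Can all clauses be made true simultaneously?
No

No, the formula is not satisfiable.

No assignment of truth values to the variables can make all 40 clauses true simultaneously.

The formula is UNSAT (unsatisfiable).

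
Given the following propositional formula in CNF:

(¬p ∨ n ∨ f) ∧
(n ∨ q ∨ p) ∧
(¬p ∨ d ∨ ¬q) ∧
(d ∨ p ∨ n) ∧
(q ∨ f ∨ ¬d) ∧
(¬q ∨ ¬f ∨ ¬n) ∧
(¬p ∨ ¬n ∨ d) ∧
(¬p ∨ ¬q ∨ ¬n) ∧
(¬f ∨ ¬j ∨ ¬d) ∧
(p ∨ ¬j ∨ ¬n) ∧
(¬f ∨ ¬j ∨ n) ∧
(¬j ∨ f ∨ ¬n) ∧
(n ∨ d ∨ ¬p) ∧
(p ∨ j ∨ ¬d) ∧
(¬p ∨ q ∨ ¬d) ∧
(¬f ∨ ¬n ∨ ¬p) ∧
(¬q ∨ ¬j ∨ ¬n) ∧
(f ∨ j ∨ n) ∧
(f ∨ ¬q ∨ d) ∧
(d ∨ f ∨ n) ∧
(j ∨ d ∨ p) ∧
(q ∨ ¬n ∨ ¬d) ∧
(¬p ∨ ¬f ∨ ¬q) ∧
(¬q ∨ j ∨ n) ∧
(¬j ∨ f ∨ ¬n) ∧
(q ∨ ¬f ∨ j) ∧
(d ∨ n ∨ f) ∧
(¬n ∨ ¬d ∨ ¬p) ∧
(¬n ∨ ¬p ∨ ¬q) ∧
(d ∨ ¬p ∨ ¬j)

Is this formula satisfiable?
Yes

Yes, the formula is satisfiable.

One satisfying assignment is: f=False, d=True, p=False, j=True, n=False, q=True

Verification: With this assignment, all 30 clauses evaluate to true.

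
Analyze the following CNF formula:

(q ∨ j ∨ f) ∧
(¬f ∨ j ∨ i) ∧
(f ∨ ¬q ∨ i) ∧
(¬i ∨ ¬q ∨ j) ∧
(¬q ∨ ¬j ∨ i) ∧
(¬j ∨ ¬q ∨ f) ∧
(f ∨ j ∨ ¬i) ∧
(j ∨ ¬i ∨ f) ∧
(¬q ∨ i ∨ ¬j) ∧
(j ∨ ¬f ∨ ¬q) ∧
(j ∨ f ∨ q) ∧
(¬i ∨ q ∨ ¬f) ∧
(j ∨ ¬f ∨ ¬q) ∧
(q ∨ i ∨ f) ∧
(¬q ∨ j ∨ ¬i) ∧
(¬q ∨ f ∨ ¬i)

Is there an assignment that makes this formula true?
Yes

Yes, the formula is satisfiable.

One satisfying assignment is: q=False, f=True, i=False, j=True

Verification: With this assignment, all 16 clauses evaluate to true.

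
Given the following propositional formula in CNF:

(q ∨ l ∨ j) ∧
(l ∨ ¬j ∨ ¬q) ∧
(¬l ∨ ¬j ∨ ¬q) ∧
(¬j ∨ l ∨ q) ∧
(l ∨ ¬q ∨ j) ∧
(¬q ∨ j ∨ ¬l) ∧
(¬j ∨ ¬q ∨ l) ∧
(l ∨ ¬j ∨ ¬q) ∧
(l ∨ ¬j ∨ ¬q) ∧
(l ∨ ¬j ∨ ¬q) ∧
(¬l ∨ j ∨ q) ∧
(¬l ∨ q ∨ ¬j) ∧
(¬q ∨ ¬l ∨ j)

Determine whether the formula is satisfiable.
No

No, the formula is not satisfiable.

No assignment of truth values to the variables can make all 13 clauses true simultaneously.

The formula is UNSAT (unsatisfiable).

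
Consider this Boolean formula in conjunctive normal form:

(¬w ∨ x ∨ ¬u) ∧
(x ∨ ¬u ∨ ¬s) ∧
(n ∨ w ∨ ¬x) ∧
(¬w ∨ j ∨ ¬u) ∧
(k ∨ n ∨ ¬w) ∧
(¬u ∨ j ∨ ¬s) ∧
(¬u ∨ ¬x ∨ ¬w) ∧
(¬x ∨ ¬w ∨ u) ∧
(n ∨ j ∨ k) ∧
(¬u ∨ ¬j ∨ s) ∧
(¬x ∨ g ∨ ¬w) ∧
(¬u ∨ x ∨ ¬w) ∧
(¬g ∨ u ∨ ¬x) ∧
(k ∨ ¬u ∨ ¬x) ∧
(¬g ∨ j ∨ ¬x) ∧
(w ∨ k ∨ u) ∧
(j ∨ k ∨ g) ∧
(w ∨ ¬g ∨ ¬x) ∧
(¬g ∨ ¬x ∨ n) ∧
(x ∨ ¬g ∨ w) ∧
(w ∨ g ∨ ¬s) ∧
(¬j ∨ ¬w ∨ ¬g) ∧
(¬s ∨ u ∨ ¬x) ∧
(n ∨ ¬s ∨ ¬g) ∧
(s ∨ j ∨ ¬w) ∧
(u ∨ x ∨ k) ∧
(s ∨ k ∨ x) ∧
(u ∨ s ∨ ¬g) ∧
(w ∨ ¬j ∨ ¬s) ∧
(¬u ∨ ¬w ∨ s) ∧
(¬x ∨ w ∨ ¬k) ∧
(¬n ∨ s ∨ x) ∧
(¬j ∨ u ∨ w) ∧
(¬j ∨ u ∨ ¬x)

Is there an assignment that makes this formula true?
Yes

Yes, the formula is satisfiable.

One satisfying assignment is: w=False, x=False, n=False, g=False, u=False, j=False, k=True, s=False

Verification: With this assignment, all 34 clauses evaluate to true.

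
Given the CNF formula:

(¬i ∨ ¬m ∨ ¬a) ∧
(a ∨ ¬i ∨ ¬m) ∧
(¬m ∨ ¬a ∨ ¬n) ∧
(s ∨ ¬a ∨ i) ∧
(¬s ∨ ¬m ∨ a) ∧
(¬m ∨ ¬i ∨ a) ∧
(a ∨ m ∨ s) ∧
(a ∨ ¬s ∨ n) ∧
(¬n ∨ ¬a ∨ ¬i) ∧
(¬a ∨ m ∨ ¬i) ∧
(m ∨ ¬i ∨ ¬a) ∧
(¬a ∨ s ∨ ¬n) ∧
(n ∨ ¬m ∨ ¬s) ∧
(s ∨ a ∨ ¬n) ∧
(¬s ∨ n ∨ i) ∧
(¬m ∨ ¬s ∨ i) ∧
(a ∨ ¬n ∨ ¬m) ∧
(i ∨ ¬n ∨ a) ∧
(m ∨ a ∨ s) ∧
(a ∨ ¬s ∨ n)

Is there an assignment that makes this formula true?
Yes

Yes, the formula is satisfiable.

One satisfying assignment is: a=True, s=True, i=False, m=False, n=True

Verification: With this assignment, all 20 clauses evaluate to true.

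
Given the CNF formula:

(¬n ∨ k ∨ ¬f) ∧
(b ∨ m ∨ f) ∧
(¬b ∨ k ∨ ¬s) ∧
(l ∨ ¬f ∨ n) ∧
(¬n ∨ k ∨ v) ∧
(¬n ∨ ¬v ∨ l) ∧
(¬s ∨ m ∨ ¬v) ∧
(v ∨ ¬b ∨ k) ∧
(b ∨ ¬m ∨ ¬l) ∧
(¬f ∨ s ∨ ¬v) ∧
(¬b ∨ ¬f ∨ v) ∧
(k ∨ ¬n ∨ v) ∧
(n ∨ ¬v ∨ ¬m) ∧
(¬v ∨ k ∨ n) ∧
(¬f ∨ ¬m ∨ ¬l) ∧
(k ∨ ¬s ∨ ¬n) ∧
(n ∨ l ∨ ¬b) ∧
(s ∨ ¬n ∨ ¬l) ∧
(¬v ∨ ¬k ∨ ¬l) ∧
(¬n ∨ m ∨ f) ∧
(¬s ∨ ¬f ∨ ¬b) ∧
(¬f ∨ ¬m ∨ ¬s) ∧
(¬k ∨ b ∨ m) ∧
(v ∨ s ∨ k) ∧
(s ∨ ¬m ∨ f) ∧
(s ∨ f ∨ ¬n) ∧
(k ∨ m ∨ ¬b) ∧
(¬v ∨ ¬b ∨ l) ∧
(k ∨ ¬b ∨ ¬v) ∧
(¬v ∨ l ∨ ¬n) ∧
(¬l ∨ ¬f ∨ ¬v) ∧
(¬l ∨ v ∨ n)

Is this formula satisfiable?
Yes

Yes, the formula is satisfiable.

One satisfying assignment is: f=True, n=True, b=False, m=True, s=False, v=False, l=False, k=True

Verification: With this assignment, all 32 clauses evaluate to true.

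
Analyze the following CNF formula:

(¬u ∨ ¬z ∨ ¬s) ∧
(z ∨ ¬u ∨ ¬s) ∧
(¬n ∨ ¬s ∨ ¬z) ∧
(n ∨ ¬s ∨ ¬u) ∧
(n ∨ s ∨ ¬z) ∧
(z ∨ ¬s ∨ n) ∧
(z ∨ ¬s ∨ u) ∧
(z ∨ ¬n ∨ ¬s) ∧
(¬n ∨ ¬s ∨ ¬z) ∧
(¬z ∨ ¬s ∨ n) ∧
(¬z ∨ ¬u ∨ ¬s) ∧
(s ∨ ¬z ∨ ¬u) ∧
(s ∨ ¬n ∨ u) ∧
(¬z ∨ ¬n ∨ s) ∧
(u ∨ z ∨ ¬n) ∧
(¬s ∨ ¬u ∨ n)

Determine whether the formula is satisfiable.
Yes

Yes, the formula is satisfiable.

One satisfying assignment is: s=False, u=False, n=False, z=False

Verification: With this assignment, all 16 clauses evaluate to true.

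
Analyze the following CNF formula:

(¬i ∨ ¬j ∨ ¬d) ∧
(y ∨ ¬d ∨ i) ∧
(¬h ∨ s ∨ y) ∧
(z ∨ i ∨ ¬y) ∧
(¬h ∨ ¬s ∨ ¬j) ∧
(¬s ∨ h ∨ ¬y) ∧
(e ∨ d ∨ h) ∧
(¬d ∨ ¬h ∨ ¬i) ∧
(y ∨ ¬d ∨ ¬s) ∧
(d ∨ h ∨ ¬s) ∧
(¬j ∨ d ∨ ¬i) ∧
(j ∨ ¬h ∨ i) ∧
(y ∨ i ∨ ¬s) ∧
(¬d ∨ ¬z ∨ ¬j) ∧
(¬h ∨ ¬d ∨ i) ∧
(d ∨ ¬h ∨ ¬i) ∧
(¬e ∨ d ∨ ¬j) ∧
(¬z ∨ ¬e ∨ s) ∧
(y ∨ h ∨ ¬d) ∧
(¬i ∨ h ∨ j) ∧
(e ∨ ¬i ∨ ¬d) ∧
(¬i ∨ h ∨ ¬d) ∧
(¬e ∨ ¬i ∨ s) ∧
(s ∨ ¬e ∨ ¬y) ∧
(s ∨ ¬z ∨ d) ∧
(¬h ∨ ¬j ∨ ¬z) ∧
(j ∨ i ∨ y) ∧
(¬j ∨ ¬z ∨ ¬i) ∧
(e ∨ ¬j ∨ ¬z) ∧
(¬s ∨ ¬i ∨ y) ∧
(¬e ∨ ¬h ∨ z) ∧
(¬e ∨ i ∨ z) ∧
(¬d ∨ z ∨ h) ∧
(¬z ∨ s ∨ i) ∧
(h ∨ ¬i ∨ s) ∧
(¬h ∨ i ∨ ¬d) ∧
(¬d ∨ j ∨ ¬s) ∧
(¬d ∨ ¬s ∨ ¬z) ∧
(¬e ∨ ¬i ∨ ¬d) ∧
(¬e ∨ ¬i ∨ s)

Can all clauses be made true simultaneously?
No

No, the formula is not satisfiable.

No assignment of truth values to the variables can make all 40 clauses true simultaneously.

The formula is UNSAT (unsatisfiable).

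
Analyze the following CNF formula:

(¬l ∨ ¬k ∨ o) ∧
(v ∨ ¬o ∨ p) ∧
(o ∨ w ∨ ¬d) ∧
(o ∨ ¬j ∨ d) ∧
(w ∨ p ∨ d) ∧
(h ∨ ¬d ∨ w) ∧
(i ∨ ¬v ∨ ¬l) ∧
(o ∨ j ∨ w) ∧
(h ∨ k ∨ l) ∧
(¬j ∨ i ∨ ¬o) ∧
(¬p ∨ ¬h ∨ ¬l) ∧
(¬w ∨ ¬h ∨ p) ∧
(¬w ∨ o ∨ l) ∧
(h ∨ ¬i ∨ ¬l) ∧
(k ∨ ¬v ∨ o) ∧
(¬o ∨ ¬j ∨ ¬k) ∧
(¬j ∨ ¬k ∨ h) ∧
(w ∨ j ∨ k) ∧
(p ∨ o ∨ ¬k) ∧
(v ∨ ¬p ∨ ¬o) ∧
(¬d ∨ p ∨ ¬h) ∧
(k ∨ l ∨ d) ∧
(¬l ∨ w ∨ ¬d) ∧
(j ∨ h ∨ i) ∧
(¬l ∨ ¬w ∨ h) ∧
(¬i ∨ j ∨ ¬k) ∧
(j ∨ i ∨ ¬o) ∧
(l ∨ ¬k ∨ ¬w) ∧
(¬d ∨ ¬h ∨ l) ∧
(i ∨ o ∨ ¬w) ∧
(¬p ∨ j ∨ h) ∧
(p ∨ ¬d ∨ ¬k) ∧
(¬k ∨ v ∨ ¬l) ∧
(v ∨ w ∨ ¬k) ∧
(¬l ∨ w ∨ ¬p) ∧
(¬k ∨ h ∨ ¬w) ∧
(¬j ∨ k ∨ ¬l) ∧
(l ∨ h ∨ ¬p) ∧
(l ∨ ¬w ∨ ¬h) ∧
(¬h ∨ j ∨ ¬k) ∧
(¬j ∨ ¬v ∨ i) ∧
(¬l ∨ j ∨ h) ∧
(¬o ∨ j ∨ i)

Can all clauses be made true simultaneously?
No

No, the formula is not satisfiable.

No assignment of truth values to the variables can make all 43 clauses true simultaneously.

The formula is UNSAT (unsatisfiable).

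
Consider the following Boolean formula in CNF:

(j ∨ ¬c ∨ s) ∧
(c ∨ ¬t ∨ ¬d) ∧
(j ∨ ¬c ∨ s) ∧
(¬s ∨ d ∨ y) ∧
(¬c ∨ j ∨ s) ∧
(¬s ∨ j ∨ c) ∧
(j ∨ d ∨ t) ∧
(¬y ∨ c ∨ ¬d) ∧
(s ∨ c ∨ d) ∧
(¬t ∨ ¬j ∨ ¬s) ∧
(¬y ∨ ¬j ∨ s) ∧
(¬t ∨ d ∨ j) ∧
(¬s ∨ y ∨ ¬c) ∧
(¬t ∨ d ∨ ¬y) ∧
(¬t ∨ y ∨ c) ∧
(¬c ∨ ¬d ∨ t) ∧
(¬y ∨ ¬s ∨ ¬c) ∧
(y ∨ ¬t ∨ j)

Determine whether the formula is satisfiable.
Yes

Yes, the formula is satisfiable.

One satisfying assignment is: t=False, s=False, y=False, d=False, c=True, j=True

Verification: With this assignment, all 18 clauses evaluate to true.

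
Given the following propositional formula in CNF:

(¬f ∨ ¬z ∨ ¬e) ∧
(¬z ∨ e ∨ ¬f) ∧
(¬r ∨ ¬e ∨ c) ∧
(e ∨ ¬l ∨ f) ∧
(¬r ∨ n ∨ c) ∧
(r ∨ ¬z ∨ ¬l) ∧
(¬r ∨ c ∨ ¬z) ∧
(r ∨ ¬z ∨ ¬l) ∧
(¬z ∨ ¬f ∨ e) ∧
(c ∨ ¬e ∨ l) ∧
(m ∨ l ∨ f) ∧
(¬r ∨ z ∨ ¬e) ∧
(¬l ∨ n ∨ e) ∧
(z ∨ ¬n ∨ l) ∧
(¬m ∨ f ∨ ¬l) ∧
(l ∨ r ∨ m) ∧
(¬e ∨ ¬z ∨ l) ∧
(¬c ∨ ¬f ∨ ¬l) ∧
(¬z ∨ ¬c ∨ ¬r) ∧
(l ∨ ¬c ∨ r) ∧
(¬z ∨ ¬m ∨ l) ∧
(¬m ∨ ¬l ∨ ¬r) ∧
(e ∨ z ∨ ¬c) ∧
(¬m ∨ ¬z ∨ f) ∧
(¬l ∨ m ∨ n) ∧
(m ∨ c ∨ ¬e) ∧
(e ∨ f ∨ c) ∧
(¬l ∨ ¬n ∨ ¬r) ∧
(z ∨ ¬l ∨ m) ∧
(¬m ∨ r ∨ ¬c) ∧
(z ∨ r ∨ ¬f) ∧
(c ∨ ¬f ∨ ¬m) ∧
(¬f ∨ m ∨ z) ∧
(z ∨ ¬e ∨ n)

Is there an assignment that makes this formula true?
No

No, the formula is not satisfiable.

No assignment of truth values to the variables can make all 34 clauses true simultaneously.

The formula is UNSAT (unsatisfiable).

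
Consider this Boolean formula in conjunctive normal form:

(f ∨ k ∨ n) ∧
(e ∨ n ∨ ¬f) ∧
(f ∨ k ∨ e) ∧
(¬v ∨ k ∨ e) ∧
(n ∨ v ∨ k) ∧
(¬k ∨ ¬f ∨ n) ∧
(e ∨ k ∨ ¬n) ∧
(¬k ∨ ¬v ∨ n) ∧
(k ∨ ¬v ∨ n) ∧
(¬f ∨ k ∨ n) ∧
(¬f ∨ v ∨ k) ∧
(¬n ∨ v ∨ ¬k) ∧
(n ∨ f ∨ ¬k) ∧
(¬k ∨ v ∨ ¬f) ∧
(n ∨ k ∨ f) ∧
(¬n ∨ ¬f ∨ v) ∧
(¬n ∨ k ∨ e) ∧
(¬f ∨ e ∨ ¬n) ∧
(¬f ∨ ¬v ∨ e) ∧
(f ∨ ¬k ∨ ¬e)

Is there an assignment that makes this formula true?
Yes

Yes, the formula is satisfiable.

One satisfying assignment is: v=False, k=False, f=False, e=True, n=True

Verification: With this assignment, all 20 clauses evaluate to true.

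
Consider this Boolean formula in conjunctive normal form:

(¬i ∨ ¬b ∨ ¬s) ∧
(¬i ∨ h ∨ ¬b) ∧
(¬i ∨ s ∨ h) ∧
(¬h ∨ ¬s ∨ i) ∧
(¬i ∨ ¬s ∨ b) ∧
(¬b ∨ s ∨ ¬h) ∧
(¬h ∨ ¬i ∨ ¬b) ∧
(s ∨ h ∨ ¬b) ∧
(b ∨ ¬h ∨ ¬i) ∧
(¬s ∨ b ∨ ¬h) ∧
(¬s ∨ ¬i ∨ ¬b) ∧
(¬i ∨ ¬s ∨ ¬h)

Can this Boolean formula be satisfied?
Yes

Yes, the formula is satisfiable.

One satisfying assignment is: s=False, h=False, b=False, i=False

Verification: With this assignment, all 12 clauses evaluate to true.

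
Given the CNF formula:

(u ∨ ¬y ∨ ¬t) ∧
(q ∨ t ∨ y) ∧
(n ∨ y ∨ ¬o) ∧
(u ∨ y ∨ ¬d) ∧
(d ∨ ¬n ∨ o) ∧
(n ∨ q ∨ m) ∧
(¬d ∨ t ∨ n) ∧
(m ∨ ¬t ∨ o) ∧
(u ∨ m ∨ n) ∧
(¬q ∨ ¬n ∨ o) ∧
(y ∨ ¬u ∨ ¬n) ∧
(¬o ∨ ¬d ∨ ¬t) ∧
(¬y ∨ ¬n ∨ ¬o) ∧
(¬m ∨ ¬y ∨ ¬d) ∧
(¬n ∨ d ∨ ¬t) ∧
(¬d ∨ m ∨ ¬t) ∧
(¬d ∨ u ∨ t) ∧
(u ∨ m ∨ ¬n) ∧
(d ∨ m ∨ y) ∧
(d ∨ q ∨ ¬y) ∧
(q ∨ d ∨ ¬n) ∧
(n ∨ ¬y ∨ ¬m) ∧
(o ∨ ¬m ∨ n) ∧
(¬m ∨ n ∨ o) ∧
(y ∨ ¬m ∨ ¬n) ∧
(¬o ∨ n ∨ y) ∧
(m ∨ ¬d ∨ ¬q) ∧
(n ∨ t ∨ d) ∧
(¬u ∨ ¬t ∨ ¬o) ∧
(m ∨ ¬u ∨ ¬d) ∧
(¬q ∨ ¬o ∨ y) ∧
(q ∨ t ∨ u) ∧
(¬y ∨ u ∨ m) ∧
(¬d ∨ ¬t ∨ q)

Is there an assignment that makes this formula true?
No

No, the formula is not satisfiable.

No assignment of truth values to the variables can make all 34 clauses true simultaneously.

The formula is UNSAT (unsatisfiable).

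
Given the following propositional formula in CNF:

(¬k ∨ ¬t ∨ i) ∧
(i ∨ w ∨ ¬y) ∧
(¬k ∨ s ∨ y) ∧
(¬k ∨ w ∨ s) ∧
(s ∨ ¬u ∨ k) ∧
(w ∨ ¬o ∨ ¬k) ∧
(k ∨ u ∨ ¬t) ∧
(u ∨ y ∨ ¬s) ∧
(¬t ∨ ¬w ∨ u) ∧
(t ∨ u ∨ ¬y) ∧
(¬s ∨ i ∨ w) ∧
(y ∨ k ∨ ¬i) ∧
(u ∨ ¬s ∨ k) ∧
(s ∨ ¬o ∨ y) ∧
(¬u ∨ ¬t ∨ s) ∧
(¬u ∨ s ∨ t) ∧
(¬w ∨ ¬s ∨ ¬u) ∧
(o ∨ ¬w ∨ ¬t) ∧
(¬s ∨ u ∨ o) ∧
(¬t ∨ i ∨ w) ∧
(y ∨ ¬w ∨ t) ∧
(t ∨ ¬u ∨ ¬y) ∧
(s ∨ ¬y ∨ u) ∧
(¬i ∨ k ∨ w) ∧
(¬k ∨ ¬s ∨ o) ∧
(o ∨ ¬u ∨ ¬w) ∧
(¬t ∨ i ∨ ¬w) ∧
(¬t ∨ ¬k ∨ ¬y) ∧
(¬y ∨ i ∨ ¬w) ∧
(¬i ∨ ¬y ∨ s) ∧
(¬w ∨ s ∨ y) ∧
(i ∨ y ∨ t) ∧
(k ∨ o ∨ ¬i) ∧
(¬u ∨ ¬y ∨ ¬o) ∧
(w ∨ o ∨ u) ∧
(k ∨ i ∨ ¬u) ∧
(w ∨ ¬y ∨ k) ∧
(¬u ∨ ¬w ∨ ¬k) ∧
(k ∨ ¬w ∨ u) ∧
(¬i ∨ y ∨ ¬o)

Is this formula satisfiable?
No

No, the formula is not satisfiable.

No assignment of truth values to the variables can make all 40 clauses true simultaneously.

The formula is UNSAT (unsatisfiable).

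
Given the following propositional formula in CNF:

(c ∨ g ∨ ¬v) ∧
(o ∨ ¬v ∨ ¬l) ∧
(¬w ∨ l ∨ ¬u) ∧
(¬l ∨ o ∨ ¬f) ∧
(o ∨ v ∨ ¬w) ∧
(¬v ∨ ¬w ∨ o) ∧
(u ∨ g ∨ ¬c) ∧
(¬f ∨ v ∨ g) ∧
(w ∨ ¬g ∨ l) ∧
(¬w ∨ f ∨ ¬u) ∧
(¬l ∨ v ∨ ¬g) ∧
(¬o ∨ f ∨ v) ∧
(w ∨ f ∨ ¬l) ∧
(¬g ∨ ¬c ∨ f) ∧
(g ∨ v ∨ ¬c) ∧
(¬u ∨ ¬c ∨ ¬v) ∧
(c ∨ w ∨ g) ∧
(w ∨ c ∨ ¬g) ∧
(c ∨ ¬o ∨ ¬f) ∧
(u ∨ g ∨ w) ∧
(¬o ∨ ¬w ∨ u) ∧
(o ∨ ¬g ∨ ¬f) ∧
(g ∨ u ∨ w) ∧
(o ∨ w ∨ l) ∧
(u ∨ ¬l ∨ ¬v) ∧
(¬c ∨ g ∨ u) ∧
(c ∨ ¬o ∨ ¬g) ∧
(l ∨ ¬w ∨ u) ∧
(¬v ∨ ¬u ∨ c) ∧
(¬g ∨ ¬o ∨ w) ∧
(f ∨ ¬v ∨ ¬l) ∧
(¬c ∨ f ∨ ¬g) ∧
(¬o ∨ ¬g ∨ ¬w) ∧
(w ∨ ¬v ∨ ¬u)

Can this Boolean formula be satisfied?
No

No, the formula is not satisfiable.

No assignment of truth values to the variables can make all 34 clauses true simultaneously.

The formula is UNSAT (unsatisfiable).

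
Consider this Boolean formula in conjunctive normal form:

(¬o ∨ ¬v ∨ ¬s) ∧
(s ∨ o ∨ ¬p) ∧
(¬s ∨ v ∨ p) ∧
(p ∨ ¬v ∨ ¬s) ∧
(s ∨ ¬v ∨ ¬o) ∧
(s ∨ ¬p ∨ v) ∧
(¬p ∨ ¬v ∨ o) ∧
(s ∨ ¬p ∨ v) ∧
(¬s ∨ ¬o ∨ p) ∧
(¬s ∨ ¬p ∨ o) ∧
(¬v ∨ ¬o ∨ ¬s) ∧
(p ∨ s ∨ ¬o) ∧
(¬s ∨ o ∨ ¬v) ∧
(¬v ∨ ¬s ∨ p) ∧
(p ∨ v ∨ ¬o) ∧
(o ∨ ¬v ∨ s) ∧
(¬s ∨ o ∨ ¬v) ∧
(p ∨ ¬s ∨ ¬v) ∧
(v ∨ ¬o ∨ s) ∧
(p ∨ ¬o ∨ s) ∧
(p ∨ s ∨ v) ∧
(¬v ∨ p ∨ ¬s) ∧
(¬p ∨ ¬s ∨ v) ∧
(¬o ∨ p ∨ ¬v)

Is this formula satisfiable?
No

No, the formula is not satisfiable.

No assignment of truth values to the variables can make all 24 clauses true simultaneously.

The formula is UNSAT (unsatisfiable).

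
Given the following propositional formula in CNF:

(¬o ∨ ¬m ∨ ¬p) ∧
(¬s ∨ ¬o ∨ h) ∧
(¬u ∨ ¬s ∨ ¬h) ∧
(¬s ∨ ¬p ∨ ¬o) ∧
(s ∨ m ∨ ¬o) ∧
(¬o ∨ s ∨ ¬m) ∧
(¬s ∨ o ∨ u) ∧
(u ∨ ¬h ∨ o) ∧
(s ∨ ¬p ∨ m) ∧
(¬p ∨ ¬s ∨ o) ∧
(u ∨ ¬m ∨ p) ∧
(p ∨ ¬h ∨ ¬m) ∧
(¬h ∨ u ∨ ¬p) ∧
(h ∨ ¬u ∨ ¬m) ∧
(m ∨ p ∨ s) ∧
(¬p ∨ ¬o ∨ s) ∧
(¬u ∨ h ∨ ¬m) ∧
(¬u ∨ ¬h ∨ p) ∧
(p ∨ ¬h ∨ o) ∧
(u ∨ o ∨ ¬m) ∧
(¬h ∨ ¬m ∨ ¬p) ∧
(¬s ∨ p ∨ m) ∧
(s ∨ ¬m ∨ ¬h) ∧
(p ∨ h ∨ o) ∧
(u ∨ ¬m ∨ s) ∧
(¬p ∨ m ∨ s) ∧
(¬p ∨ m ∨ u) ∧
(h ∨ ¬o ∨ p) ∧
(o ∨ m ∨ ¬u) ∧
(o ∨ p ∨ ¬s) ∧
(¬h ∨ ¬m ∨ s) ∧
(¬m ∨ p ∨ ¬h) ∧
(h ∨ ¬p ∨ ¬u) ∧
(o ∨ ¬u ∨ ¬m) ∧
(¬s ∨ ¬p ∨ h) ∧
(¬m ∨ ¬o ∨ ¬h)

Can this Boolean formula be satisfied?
No

No, the formula is not satisfiable.

No assignment of truth values to the variables can make all 36 clauses true simultaneously.

The formula is UNSAT (unsatisfiable).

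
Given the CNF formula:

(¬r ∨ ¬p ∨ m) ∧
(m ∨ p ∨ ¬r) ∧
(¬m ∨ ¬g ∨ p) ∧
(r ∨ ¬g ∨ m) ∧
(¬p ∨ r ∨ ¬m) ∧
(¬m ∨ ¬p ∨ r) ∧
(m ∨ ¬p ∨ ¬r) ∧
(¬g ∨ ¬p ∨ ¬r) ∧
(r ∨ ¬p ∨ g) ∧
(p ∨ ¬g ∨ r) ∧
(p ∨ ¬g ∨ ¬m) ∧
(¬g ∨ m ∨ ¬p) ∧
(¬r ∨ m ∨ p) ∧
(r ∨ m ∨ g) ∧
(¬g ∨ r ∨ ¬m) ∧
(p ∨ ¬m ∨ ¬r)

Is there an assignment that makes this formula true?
Yes

Yes, the formula is satisfiable.

One satisfying assignment is: p=False, m=True, r=False, g=False

Verification: With this assignment, all 16 clauses evaluate to true.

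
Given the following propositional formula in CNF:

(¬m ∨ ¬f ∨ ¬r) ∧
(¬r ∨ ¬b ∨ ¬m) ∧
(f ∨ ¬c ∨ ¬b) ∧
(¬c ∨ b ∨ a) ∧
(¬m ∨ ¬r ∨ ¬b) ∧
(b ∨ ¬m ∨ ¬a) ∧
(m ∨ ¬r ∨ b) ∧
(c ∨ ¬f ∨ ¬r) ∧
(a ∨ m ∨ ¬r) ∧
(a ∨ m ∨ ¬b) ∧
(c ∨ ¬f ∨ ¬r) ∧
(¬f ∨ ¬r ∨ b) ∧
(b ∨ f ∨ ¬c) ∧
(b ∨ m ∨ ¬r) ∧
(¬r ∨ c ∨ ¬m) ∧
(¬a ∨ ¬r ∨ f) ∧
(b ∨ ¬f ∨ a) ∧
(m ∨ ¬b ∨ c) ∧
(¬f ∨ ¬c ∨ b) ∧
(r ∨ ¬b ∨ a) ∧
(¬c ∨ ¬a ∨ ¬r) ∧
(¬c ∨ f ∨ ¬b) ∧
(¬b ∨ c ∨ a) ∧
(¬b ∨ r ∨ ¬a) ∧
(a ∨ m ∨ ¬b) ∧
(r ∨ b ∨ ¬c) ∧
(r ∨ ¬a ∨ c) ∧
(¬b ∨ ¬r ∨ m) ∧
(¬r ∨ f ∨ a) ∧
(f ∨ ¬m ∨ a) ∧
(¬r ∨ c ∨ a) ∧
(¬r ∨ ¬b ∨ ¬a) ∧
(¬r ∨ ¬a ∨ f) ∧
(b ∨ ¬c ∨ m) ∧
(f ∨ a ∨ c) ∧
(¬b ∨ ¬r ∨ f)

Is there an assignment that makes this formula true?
No

No, the formula is not satisfiable.

No assignment of truth values to the variables can make all 36 clauses true simultaneously.

The formula is UNSAT (unsatisfiable).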